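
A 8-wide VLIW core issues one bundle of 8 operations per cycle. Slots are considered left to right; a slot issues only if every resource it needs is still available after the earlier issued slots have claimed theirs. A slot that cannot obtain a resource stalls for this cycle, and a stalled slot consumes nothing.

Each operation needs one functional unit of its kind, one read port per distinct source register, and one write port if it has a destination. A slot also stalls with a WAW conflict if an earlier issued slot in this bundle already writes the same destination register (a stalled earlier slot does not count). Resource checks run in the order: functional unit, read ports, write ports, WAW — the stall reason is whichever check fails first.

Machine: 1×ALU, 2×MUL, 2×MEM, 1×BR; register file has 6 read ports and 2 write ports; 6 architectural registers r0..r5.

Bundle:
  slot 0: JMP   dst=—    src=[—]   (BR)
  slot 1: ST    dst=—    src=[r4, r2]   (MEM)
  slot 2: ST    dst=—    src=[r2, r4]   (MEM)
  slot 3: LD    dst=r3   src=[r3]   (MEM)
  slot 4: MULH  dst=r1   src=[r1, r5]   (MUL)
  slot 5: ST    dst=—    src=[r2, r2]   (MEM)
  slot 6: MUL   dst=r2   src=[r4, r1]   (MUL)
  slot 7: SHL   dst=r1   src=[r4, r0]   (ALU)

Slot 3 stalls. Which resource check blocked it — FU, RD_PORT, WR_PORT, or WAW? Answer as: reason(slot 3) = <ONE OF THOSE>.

reason(slot 3) = FU

  0. BR ⇒ go  {1A/2Mu/2Ld/0B | 6r 2w}
  1. MEM ⇒ go  {1A/2Mu/1Ld/0B | 4r 2w}
  2. MEM ⇒ go  {1A/2Mu/0Ld/0B | 2r 2w}
  3. MEM→r3 ⇒ no(FU)  {1A/2Mu/0Ld/0B | 2r 2w}
  4. MUL→r1 ⇒ go  {1A/1Mu/0Ld/0B | 0r 1w}
  5. MEM ⇒ no(FU)  {1A/1Mu/0Ld/0B | 0r 1w}
  6. MUL→r2 ⇒ no(RD_PORT)  {1A/1Mu/0Ld/0B | 0r 1w}
  7. ALU→r1 ⇒ no(RD_PORT)  {1A/1Mu/0Ld/0B | 0r 1w}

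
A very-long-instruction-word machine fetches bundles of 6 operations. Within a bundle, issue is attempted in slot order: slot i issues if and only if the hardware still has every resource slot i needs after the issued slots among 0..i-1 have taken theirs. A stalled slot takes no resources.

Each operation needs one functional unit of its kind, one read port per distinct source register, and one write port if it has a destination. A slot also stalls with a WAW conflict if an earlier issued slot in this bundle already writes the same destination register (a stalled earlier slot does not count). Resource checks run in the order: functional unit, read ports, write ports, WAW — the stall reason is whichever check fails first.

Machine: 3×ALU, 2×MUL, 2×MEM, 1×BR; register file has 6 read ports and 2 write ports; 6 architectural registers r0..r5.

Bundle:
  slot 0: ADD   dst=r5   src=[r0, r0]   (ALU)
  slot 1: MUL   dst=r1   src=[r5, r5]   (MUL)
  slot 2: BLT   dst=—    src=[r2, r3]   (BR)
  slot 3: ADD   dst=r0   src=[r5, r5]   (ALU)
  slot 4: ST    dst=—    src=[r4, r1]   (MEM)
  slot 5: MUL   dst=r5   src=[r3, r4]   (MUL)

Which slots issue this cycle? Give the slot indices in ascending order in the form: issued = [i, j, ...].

[0] ALU needs rd=1 wr=1: ok; after: ALU=2 MUL=2 MEM=2 BR=1, R=5, W=1
[1] MUL needs rd=1 wr=1: ok; after: ALU=2 MUL=1 MEM=2 BR=1, R=4, W=0
[2] BR needs rd=2 wr=0: ok; after: ALU=2 MUL=1 MEM=2 BR=0, R=2, W=0
[3] ALU needs rd=1 wr=1: WR_PORT; after: ALU=2 MUL=1 MEM=2 BR=0, R=2, W=0
[4] MEM needs rd=2 wr=0: ok; after: ALU=2 MUL=1 MEM=1 BR=0, R=0, W=0
[5] MUL needs rd=2 wr=1: RD_PORT; after: ALU=2 MUL=1 MEM=1 BR=0, R=0, W=0

issued = [0, 1, 2, 4]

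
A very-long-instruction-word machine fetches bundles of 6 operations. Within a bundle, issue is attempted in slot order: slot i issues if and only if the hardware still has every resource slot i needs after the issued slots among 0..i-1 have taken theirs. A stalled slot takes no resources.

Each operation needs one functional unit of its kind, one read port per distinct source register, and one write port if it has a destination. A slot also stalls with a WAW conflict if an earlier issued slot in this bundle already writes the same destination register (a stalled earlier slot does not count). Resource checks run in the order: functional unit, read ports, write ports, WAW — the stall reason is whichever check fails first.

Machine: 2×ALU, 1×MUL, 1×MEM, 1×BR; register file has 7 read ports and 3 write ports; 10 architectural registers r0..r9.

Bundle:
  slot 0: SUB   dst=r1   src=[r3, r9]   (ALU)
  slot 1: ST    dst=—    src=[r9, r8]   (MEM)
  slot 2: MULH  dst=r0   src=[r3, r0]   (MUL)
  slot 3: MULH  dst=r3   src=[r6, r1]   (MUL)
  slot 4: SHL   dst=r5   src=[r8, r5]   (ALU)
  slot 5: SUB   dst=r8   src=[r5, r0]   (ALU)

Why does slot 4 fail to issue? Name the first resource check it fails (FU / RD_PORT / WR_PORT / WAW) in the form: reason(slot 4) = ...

reason(slot 4) = RD_PORT

slot 0 (ALU): ISSUE — free A1,Mu1,Ld1,B1 rp5 wp2
slot 1 (MEM): ISSUE — free A1,Mu1,Ld0,B1 rp3 wp2
slot 2 (MUL): ISSUE — free A1,Mu0,Ld0,B1 rp1 wp1
slot 3 (MUL): stall FU — free A1,Mu0,Ld0,B1 rp1 wp1
slot 4 (ALU): stall RD_PORT — free A1,Mu0,Ld0,B1 rp1 wp1
slot 5 (ALU): stall RD_PORT — free A1,Mu0,Ld0,B1 rp1 wp1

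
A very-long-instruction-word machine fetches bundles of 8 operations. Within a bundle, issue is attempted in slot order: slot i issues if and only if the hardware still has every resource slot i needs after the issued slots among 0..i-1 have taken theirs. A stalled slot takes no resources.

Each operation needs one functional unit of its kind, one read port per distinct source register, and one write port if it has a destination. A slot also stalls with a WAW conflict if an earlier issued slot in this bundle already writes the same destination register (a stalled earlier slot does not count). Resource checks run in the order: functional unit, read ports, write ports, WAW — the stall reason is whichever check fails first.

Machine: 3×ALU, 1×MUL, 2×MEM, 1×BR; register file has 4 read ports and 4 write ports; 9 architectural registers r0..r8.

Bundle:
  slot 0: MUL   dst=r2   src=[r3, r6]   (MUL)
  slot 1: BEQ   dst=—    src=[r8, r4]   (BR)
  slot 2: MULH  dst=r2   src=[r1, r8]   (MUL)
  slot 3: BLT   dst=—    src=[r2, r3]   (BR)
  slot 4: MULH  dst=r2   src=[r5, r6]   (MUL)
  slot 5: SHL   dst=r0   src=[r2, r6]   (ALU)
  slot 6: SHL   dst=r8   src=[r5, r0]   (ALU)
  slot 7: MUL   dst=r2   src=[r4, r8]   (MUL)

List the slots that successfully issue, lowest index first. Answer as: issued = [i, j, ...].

  0. MUL→r2 ⇒ go  {3A/0Mu/2Ld/1B | 2r 3w}
  1. BR ⇒ go  {3A/0Mu/2Ld/0B | 0r 3w}
  2. MUL→r2 ⇒ no(FU)  {3A/0Mu/2Ld/0B | 0r 3w}
  3. BR ⇒ no(FU)  {3A/0Mu/2Ld/0B | 0r 3w}
  4. MUL→r2 ⇒ no(FU)  {3A/0Mu/2Ld/0B | 0r 3w}
  5. ALU→r0 ⇒ no(RD_PORT)  {3A/0Mu/2Ld/0B | 0r 3w}
  6. ALU→r8 ⇒ no(RD_PORT)  {3A/0Mu/2Ld/0B | 0r 3w}
  7. MUL→r2 ⇒ no(FU)  {3A/0Mu/2Ld/0B | 0r 3w}

issued = [0, 1]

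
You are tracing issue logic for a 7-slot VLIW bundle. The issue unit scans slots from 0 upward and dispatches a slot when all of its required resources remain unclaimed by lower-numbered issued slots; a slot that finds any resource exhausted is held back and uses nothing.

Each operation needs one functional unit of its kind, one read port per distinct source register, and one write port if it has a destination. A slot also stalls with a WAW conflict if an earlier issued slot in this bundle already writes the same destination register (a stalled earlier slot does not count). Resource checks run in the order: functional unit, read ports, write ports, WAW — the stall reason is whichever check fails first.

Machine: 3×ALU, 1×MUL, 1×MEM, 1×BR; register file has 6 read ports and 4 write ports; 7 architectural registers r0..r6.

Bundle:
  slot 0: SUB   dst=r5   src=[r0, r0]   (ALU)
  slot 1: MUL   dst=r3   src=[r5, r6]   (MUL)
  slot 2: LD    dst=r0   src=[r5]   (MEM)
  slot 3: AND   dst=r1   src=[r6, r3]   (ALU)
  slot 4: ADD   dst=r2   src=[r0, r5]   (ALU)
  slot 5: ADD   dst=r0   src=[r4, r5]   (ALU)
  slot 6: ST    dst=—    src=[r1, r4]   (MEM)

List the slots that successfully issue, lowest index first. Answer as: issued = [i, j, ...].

slot 0 (ALU): ISSUE — free A2,Mu1,Ld1,B1 rp5 wp3
slot 1 (MUL): ISSUE — free A2,Mu0,Ld1,B1 rp3 wp2
slot 2 (MEM): ISSUE — free A2,Mu0,Ld0,B1 rp2 wp1
slot 3 (ALU): ISSUE — free A1,Mu0,Ld0,B1 rp0 wp0
slot 4 (ALU): stall RD_PORT — free A1,Mu0,Ld0,B1 rp0 wp0
slot 5 (ALU): stall RD_PORT — free A1,Mu0,Ld0,B1 rp0 wp0
slot 6 (MEM): stall FU — free A1,Mu0,Ld0,B1 rp0 wp0

issued = [0, 1, 2, 3]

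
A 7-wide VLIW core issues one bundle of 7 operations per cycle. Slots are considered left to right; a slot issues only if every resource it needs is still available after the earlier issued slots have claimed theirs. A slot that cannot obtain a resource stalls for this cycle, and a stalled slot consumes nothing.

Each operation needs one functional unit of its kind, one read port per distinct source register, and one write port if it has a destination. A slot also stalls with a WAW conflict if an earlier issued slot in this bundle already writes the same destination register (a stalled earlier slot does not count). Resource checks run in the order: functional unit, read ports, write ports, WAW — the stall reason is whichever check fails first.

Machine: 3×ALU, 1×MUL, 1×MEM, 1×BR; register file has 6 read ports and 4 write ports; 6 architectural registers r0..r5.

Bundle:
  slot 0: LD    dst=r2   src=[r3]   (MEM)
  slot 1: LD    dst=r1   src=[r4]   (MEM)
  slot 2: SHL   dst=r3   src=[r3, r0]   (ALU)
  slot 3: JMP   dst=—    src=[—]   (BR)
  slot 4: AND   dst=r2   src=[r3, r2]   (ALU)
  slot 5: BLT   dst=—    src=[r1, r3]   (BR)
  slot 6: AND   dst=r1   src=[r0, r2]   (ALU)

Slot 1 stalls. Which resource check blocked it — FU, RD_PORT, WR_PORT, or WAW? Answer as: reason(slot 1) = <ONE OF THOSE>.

(0) want 1×MEM +1rd +1wr — yes → AL3|MU1|ME0|BR1|rd5|wr3
(1) want 1×MEM +1rd +1wr — FU → AL3|MU1|ME0|BR1|rd5|wr3
(2) want 1×ALU +2rd +1wr — yes → AL2|MU1|ME0|BR1|rd3|wr2
(3) want 1×BR +0rd +0wr — yes → AL2|MU1|ME0|BR0|rd3|wr2
(4) want 1×ALU +2rd +1wr — WAW → AL2|MU1|ME0|BR0|rd3|wr2
(5) want 1×BR +2rd +0wr — FU → AL2|MU1|ME0|BR0|rd3|wr2
(6) want 1×ALU +2rd +1wr — yes → AL1|MU1|ME0|BR0|rd1|wr1

reason(slot 1) = FU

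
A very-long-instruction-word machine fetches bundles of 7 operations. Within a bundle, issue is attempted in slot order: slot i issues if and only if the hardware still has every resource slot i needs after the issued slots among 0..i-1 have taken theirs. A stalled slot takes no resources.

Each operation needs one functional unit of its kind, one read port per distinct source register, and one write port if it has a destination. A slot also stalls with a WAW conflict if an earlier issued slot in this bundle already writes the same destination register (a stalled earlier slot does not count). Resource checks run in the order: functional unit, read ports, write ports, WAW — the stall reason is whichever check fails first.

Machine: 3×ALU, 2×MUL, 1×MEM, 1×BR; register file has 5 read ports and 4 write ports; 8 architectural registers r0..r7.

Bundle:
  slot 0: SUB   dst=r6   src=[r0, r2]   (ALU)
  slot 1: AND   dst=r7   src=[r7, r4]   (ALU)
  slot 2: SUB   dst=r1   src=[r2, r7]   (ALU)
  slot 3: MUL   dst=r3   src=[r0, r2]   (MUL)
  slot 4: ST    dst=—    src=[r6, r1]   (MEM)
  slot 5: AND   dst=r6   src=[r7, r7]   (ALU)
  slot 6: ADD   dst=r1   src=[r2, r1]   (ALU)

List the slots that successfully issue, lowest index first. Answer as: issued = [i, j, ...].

issued = [0, 1]

[0] ALU needs rd=2 wr=1: ok; after: ALU=2 MUL=2 MEM=1 BR=1, R=3, W=3
[1] ALU needs rd=2 wr=1: ok; after: ALU=1 MUL=2 MEM=1 BR=1, R=1, W=2
[2] ALU needs rd=2 wr=1: RD_PORT; after: ALU=1 MUL=2 MEM=1 BR=1, R=1, W=2
[3] MUL needs rd=2 wr=1: RD_PORT; after: ALU=1 MUL=2 MEM=1 BR=1, R=1, W=2
[4] MEM needs rd=2 wr=0: RD_PORT; after: ALU=1 MUL=2 MEM=1 BR=1, R=1, W=2
[5] ALU needs rd=1 wr=1: WAW; after: ALU=1 MUL=2 MEM=1 BR=1, R=1, W=2
[6] ALU needs rd=2 wr=1: RD_PORT; after: ALU=1 MUL=2 MEM=1 BR=1, R=1, W=2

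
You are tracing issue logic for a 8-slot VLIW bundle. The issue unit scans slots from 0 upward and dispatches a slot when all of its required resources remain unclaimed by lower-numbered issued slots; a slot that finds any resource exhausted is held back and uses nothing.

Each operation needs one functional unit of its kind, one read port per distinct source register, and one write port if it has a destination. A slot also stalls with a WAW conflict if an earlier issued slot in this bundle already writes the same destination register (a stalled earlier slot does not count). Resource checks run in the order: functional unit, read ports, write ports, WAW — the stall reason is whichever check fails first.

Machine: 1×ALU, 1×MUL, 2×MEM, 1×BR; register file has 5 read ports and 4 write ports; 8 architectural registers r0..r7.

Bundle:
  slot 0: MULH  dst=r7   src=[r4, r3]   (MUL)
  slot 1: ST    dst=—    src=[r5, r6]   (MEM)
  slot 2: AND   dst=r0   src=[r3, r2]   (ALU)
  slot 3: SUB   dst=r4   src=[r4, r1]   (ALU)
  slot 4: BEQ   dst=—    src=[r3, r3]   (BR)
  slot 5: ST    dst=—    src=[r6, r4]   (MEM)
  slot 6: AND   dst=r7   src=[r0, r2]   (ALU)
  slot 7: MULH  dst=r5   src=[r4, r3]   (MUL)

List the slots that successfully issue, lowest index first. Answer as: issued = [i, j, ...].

slot 0 (MUL): ISSUE — free A1,Mu0,Ld2,B1 rp3 wp3
slot 1 (MEM): ISSUE — free A1,Mu0,Ld1,B1 rp1 wp3
slot 2 (ALU): stall RD_PORT — free A1,Mu0,Ld1,B1 rp1 wp3
slot 3 (ALU): stall RD_PORT — free A1,Mu0,Ld1,B1 rp1 wp3
slot 4 (BR): ISSUE — free A1,Mu0,Ld1,B0 rp0 wp3
slot 5 (MEM): stall RD_PORT — free A1,Mu0,Ld1,B0 rp0 wp3
slot 6 (ALU): stall RD_PORT — free A1,Mu0,Ld1,B0 rp0 wp3
slot 7 (MUL): stall FU — free A1,Mu0,Ld1,B0 rp0 wp3

issued = [0, 1, 4]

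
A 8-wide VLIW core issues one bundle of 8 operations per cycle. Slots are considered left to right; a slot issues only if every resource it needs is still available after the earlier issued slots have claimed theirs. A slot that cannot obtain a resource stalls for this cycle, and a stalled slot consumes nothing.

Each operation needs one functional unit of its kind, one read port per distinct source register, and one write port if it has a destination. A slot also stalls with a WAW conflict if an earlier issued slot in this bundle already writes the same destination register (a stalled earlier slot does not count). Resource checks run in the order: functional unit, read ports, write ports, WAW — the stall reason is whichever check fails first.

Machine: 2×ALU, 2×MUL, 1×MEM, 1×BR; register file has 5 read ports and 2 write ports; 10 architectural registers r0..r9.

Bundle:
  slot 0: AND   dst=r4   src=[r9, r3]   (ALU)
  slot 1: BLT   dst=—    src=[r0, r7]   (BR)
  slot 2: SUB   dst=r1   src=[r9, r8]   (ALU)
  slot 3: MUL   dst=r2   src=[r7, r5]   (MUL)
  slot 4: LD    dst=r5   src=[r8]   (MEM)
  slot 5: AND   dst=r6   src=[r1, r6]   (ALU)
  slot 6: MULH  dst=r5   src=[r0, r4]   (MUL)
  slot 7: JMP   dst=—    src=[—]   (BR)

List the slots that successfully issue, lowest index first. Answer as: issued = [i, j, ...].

slot 0 (ALU): ISSUE — free A1,Mu2,Ld1,B1 rp3 wp1
slot 1 (BR): ISSUE — free A1,Mu2,Ld1,B0 rp1 wp1
slot 2 (ALU): stall RD_PORT — free A1,Mu2,Ld1,B0 rp1 wp1
slot 3 (MUL): stall RD_PORT — free A1,Mu2,Ld1,B0 rp1 wp1
slot 4 (MEM): ISSUE — free A1,Mu2,Ld0,B0 rp0 wp0
slot 5 (ALU): stall RD_PORT — free A1,Mu2,Ld0,B0 rp0 wp0
slot 6 (MUL): stall RD_PORT — free A1,Mu2,Ld0,B0 rp0 wp0
slot 7 (BR): stall FU — free A1,Mu2,Ld0,B0 rp0 wp0

issued = [0, 1, 4]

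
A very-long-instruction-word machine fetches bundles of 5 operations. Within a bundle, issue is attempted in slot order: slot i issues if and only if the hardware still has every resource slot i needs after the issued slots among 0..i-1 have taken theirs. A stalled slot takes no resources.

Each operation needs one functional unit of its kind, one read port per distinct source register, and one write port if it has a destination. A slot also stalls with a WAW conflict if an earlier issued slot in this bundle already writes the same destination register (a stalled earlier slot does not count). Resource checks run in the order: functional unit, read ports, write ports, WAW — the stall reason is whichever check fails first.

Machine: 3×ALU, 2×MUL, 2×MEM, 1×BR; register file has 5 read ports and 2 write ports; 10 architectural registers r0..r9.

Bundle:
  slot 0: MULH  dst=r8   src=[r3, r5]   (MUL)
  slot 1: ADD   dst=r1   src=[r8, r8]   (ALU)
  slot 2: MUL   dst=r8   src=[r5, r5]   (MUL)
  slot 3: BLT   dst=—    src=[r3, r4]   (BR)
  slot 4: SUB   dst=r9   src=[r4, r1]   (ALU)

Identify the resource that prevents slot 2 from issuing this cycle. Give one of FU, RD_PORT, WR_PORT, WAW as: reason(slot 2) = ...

  0. MUL→r8 ⇒ go  {3A/1Mu/2Ld/1B | 3r 1w}
  1. ALU→r1 ⇒ go  {2A/1Mu/2Ld/1B | 2r 0w}
  2. MUL→r8 ⇒ no(WR_PORT)  {2A/1Mu/2Ld/1B | 2r 0w}
  3. BR ⇒ go  {2A/1Mu/2Ld/0B | 0r 0w}
  4. ALU→r9 ⇒ no(RD_PORT)  {2A/1Mu/2Ld/0B | 0r 0w}

reason(slot 2) = WR_PORT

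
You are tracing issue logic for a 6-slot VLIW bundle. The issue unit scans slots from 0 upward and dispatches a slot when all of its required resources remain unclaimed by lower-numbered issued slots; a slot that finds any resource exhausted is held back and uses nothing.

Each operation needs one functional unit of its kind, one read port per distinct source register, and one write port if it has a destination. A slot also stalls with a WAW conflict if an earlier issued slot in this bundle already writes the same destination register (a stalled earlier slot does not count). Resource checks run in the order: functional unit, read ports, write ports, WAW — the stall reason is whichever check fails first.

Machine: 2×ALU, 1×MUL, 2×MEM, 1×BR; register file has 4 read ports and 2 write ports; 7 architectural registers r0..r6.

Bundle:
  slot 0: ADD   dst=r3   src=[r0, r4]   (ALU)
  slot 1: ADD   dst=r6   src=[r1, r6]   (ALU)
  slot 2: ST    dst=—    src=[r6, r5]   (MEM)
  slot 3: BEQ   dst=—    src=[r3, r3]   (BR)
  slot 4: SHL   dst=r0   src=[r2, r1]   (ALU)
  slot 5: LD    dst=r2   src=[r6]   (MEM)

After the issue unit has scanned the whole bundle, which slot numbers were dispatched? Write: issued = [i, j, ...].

slot 0 (ALU): ISSUE — free A1,Mu1,Ld2,B1 rp2 wp1
slot 1 (ALU): ISSUE — free A0,Mu1,Ld2,B1 rp0 wp0
slot 2 (MEM): stall RD_PORT — free A0,Mu1,Ld2,B1 rp0 wp0
slot 3 (BR): stall RD_PORT — free A0,Mu1,Ld2,B1 rp0 wp0
slot 4 (ALU): stall FU — free A0,Mu1,Ld2,B1 rp0 wp0
slot 5 (MEM): stall RD_PORT — free A0,Mu1,Ld2,B1 rp0 wp0

issued = [0, 1]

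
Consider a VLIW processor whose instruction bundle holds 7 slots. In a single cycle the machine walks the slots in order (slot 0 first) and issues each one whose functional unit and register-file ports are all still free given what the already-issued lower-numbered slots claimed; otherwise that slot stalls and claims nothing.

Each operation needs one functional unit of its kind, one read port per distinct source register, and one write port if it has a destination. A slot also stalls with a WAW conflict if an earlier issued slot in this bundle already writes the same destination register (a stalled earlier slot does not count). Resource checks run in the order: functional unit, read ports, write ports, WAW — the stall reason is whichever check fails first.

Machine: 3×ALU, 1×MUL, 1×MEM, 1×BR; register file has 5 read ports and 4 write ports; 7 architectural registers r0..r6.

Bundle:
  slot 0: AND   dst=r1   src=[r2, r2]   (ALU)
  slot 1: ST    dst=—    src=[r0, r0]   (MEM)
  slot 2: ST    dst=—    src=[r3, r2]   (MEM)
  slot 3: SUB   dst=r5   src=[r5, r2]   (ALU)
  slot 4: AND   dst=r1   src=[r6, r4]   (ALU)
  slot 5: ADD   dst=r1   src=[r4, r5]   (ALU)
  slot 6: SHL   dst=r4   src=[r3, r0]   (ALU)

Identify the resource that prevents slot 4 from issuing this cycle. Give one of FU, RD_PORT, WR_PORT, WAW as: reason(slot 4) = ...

reason(slot 4) = RD_PORT

#0 ALU src=r2,r2 dispatched  <A:2 Mu:1 Ld:1 B:1 rd:4 wr:3>
#1 MEM src=r0,r0 dispatched  <A:2 Mu:1 Ld:0 B:1 rd:3 wr:3>
#2 MEM src=r3,r2 held:FU  <A:2 Mu:1 Ld:0 B:1 rd:3 wr:3>
#3 ALU src=r5,r2 dispatched  <A:1 Mu:1 Ld:0 B:1 rd:1 wr:2>
#4 ALU src=r6,r4 held:RD_PORT  <A:1 Mu:1 Ld:0 B:1 rd:1 wr:2>
#5 ALU src=r4,r5 held:RD_PORT  <A:1 Mu:1 Ld:0 B:1 rd:1 wr:2>
#6 ALU src=r3,r0 held:RD_PORT  <A:1 Mu:1 Ld:0 B:1 rd:1 wr:2>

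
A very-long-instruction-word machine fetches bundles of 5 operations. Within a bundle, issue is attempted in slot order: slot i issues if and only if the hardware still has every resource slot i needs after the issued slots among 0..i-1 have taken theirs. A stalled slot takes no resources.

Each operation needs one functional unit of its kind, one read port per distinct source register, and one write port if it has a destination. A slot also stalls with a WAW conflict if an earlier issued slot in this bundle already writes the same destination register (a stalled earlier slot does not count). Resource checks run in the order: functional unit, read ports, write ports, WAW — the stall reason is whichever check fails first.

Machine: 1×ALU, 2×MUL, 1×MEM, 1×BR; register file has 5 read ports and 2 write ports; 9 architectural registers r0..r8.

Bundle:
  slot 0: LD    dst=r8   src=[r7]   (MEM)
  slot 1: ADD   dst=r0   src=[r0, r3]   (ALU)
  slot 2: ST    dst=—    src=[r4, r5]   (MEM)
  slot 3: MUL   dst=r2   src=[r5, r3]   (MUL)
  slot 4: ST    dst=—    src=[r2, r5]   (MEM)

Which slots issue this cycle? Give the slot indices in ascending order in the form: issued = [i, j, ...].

issued = [0, 1]

slot 0 (MEM): ISSUE — free A1,Mu2,Ld0,B1 rp4 wp1
slot 1 (ALU): ISSUE — free A0,Mu2,Ld0,B1 rp2 wp0
slot 2 (MEM): stall FU — free A0,Mu2,Ld0,B1 rp2 wp0
slot 3 (MUL): stall WR_PORT — free A0,Mu2,Ld0,B1 rp2 wp0
slot 4 (MEM): stall FU — free A0,Mu2,Ld0,B1 rp2 wp0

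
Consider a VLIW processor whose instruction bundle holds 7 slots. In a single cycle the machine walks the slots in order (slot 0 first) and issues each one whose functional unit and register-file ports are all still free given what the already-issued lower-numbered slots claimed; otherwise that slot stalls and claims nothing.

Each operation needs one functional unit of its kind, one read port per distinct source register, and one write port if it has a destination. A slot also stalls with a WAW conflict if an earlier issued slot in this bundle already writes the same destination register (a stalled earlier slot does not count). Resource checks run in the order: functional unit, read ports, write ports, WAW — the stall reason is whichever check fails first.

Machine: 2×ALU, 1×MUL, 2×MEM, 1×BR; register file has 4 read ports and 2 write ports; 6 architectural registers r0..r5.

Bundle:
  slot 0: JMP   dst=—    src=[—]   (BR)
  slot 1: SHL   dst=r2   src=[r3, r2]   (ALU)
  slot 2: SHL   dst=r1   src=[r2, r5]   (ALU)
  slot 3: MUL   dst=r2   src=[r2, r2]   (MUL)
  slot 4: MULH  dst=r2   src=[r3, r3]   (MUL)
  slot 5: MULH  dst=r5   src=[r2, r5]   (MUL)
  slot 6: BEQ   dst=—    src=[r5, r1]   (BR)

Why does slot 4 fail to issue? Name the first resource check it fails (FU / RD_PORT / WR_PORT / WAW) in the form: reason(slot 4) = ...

reason(slot 4) = RD_PORT

  0. BR ⇒ go  {2A/1Mu/2Ld/0B | 4r 2w}
  1. ALU→r2 ⇒ go  {1A/1Mu/2Ld/0B | 2r 1w}
  2. ALU→r1 ⇒ go  {0A/1Mu/2Ld/0B | 0r 0w}
  3. MUL→r2 ⇒ no(RD_PORT)  {0A/1Mu/2Ld/0B | 0r 0w}
  4. MUL→r2 ⇒ no(RD_PORT)  {0A/1Mu/2Ld/0B | 0r 0w}
  5. MUL→r5 ⇒ no(RD_PORT)  {0A/1Mu/2Ld/0B | 0r 0w}
  6. BR ⇒ no(FU)  {0A/1Mu/2Ld/0B | 0r 0w}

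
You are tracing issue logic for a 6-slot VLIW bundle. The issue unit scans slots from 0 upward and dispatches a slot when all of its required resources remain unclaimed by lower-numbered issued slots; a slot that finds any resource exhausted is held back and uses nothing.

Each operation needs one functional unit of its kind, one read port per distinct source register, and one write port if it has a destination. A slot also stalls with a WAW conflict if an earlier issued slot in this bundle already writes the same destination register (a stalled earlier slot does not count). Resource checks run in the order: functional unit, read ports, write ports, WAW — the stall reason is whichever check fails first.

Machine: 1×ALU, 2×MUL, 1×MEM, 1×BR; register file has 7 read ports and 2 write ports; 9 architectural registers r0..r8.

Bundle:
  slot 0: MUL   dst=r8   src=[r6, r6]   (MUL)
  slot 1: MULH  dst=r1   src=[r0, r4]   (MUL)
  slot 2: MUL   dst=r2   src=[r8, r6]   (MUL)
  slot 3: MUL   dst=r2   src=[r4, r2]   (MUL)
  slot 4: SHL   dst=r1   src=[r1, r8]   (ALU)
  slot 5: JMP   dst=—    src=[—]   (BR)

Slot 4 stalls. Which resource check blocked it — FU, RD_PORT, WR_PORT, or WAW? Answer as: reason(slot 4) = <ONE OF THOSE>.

(0) want 1×MUL +1rd +1wr — yes → AL1|MU1|ME1|BR1|rd6|wr1
(1) want 1×MUL +2rd +1wr — yes → AL1|MU0|ME1|BR1|rd4|wr0
(2) want 1×MUL +2rd +1wr — FU → AL1|MU0|ME1|BR1|rd4|wr0
(3) want 1×MUL +2rd +1wr — FU → AL1|MU0|ME1|BR1|rd4|wr0
(4) want 1×ALU +2rd +1wr — WR_PORT → AL1|MU0|ME1|BR1|rd4|wr0
(5) want 1×BR +0rd +0wr — yes → AL1|MU0|ME1|BR0|rd4|wr0

reason(slot 4) = WR_PORT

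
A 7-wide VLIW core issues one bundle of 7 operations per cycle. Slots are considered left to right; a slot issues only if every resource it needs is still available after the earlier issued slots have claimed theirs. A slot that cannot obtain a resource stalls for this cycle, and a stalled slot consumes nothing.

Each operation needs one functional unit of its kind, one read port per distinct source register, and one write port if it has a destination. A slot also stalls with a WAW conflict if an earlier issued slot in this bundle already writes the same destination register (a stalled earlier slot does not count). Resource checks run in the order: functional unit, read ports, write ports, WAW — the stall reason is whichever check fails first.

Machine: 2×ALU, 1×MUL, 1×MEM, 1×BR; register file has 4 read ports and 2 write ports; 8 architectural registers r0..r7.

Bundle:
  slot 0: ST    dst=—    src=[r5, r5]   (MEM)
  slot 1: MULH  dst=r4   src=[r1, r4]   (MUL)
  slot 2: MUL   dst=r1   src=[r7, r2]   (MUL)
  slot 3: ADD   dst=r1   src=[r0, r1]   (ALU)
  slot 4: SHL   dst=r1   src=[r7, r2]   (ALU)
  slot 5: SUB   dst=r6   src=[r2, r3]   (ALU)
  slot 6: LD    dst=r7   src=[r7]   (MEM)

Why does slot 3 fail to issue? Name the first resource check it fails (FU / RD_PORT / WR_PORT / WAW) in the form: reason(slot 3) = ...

reason(slot 3) = RD_PORT

  0. MEM ⇒ go  {2A/1Mu/0Ld/1B | 3r 2w}
  1. MUL→r4 ⇒ go  {2A/0Mu/0Ld/1B | 1r 1w}
  2. MUL→r1 ⇒ no(FU)  {2A/0Mu/0Ld/1B | 1r 1w}
  3. ALU→r1 ⇒ no(RD_PORT)  {2A/0Mu/0Ld/1B | 1r 1w}
  4. ALU→r1 ⇒ no(RD_PORT)  {2A/0Mu/0Ld/1B | 1r 1w}
  5. ALU→r6 ⇒ no(RD_PORT)  {2A/0Mu/0Ld/1B | 1r 1w}
  6. MEM→r7 ⇒ no(FU)  {2A/0Mu/0Ld/1B | 1r 1w}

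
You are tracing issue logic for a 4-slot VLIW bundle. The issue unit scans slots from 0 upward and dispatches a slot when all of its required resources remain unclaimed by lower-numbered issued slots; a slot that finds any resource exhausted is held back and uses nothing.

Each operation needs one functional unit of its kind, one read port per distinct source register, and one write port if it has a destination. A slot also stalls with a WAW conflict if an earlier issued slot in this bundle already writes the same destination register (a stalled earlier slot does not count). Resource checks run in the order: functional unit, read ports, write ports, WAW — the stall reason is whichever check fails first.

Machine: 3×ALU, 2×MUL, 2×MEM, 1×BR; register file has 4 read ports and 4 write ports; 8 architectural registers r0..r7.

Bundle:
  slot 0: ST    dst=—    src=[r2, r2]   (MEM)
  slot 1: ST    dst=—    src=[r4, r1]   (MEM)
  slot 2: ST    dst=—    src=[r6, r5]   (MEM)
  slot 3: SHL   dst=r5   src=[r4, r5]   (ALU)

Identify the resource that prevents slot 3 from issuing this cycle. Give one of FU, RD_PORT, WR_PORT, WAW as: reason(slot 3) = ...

reason(slot 3) = RD_PORT

(0) want 1×MEM +1rd +0wr — yes → AL3|MU2|ME1|BR1|rd3|wr4
(1) want 1×MEM +2rd +0wr — yes → AL3|MU2|ME0|BR1|rd1|wr4
(2) want 1×MEM +2rd +0wr — FU → AL3|MU2|ME0|BR1|rd1|wr4
(3) want 1×ALU +2rd +1wr — RD_PORT → AL3|MU2|ME0|BR1|rd1|wr4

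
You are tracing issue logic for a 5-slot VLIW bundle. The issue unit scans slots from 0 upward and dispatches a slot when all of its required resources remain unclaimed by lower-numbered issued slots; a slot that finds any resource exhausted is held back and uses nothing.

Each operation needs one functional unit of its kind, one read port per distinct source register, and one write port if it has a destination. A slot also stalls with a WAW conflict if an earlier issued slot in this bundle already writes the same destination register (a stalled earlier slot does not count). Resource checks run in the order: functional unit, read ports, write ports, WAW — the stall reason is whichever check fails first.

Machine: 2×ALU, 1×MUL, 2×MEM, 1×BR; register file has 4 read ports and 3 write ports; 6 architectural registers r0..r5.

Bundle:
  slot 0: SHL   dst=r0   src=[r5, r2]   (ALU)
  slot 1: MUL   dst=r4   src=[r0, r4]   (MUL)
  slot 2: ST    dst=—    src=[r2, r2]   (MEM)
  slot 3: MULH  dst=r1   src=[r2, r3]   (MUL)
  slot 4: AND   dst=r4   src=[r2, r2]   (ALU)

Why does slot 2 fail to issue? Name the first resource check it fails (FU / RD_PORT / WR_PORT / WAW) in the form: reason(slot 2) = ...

#0 ALU src=r5,r2 dispatched  <A:1 Mu:1 Ld:2 B:1 rd:2 wr:2>
#1 MUL src=r0,r4 dispatched  <A:1 Mu:0 Ld:2 B:1 rd:0 wr:1>
#2 MEM src=r2,r2 held:RD_PORT  <A:1 Mu:0 Ld:2 B:1 rd:0 wr:1>
#3 MUL src=r2,r3 held:FU  <A:1 Mu:0 Ld:2 B:1 rd:0 wr:1>
#4 ALU src=r2,r2 held:RD_PORT  <A:1 Mu:0 Ld:2 B:1 rd:0 wr:1>

reason(slot 2) = RD_PORT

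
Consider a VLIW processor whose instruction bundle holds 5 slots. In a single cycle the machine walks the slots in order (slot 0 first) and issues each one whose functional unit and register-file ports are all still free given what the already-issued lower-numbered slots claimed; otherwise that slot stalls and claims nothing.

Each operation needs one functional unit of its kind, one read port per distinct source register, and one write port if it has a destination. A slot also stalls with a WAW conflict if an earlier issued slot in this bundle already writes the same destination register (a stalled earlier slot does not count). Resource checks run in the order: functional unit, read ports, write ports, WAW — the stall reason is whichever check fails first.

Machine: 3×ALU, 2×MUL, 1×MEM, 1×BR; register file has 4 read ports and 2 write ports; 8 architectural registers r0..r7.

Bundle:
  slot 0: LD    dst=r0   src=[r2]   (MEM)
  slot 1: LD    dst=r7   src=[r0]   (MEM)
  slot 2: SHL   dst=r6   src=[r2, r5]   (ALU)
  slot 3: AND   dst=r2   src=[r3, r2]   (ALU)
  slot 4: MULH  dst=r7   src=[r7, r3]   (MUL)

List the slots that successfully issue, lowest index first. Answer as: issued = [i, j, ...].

issued = [0, 2]

slot 0 (MEM): ISSUE — free A3,Mu2,Ld0,B1 rp3 wp1
slot 1 (MEM): stall FU — free A3,Mu2,Ld0,B1 rp3 wp1
slot 2 (ALU): ISSUE — free A2,Mu2,Ld0,B1 rp1 wp0
slot 3 (ALU): stall RD_PORT — free A2,Mu2,Ld0,B1 rp1 wp0
slot 4 (MUL): stall RD_PORT — free A2,Mu2,Ld0,B1 rp1 wp0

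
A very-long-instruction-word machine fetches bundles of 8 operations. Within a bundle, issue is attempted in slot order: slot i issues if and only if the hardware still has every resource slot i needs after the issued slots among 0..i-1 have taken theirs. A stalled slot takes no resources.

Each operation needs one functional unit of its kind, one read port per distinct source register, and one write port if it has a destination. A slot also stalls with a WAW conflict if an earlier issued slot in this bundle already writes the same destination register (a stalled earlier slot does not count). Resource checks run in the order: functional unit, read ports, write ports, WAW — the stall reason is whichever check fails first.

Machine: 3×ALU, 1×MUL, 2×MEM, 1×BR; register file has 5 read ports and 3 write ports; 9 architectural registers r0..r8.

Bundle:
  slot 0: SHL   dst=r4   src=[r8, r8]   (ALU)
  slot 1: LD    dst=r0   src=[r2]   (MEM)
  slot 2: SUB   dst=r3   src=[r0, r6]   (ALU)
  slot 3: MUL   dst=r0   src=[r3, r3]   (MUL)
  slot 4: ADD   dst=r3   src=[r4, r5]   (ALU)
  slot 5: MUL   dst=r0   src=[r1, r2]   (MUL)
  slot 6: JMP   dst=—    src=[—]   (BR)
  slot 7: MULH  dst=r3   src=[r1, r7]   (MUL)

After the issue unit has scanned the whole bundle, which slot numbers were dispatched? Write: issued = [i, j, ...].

[0] ALU needs rd=1 wr=1: ok; after: ALU=2 MUL=1 MEM=2 BR=1, R=4, W=2
[1] MEM needs rd=1 wr=1: ok; after: ALU=2 MUL=1 MEM=1 BR=1, R=3, W=1
[2] ALU needs rd=2 wr=1: ok; after: ALU=1 MUL=1 MEM=1 BR=1, R=1, W=0
[3] MUL needs rd=1 wr=1: WR_PORT; after: ALU=1 MUL=1 MEM=1 BR=1, R=1, W=0
[4] ALU needs rd=2 wr=1: RD_PORT; after: ALU=1 MUL=1 MEM=1 BR=1, R=1, W=0
[5] MUL needs rd=2 wr=1: RD_PORT; after: ALU=1 MUL=1 MEM=1 BR=1, R=1, W=0
[6] BR needs rd=0 wr=0: ok; after: ALU=1 MUL=1 MEM=1 BR=0, R=1, W=0
[7] MUL needs rd=2 wr=1: RD_PORT; after: ALU=1 MUL=1 MEM=1 BR=0, R=1, W=0

issued = [0, 1, 2, 6]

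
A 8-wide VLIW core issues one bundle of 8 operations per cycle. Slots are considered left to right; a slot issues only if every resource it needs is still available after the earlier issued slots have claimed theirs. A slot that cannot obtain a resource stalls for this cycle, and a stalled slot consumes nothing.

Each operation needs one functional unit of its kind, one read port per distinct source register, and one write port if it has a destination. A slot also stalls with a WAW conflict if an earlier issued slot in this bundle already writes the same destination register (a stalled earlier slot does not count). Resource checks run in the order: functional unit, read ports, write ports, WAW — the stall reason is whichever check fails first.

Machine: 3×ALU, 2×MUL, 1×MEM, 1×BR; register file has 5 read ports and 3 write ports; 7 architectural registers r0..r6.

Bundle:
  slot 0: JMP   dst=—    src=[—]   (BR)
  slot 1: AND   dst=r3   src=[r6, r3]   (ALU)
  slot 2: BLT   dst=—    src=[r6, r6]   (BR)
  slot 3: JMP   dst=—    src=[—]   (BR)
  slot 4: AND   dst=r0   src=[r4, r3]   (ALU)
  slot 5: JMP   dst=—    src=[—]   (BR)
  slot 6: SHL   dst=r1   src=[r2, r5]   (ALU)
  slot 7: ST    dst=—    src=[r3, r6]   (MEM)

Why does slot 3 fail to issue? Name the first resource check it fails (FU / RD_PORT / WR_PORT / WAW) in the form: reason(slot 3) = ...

reason(slot 3) = FU

(0) want 1×BR +0rd +0wr — yes → AL3|MU2|ME1|BR0|rd5|wr3
(1) want 1×ALU +2rd +1wr — yes → AL2|MU2|ME1|BR0|rd3|wr2
(2) want 1×BR +1rd +0wr — FU → AL2|MU2|ME1|BR0|rd3|wr2
(3) want 1×BR +0rd +0wr — FU → AL2|MU2|ME1|BR0|rd3|wr2
(4) want 1×ALU +2rd +1wr — yes → AL1|MU2|ME1|BR0|rd1|wr1
(5) want 1×BR +0rd +0wr — FU → AL1|MU2|ME1|BR0|rd1|wr1
(6) want 1×ALU +2rd +1wr — RD_PORT → AL1|MU2|ME1|BR0|rd1|wr1
(7) want 1×MEM +2rd +0wr — RD_PORT → AL1|MU2|ME1|BR0|rd1|wr1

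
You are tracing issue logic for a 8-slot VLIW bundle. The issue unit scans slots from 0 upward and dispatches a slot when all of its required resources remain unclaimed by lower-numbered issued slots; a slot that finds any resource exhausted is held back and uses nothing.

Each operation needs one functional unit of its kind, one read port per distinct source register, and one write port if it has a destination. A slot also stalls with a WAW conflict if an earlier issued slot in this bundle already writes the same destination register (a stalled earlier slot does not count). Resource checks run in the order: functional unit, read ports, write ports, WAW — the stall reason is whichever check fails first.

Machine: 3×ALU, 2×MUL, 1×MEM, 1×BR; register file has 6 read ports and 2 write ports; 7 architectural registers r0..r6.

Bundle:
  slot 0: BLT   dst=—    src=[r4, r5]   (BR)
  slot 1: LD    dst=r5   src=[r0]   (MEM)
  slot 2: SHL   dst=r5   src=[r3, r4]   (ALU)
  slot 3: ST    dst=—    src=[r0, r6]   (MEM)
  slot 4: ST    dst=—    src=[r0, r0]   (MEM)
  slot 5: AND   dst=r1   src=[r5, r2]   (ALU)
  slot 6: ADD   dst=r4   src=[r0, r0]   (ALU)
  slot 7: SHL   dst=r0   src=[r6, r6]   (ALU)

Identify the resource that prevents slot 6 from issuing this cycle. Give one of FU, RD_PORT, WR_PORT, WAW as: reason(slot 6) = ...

slot 0 (BR): ISSUE — free A3,Mu2,Ld1,B0 rp4 wp2
slot 1 (MEM): ISSUE — free A3,Mu2,Ld0,B0 rp3 wp1
slot 2 (ALU): stall WAW — free A3,Mu2,Ld0,B0 rp3 wp1
slot 3 (MEM): stall FU — free A3,Mu2,Ld0,B0 rp3 wp1
slot 4 (MEM): stall FU — free A3,Mu2,Ld0,B0 rp3 wp1
slot 5 (ALU): ISSUE — free A2,Mu2,Ld0,B0 rp1 wp0
slot 6 (ALU): stall WR_PORT — free A2,Mu2,Ld0,B0 rp1 wp0
slot 7 (ALU): stall WR_PORT — free A2,Mu2,Ld0,B0 rp1 wp0

reason(slot 6) = WR_PORT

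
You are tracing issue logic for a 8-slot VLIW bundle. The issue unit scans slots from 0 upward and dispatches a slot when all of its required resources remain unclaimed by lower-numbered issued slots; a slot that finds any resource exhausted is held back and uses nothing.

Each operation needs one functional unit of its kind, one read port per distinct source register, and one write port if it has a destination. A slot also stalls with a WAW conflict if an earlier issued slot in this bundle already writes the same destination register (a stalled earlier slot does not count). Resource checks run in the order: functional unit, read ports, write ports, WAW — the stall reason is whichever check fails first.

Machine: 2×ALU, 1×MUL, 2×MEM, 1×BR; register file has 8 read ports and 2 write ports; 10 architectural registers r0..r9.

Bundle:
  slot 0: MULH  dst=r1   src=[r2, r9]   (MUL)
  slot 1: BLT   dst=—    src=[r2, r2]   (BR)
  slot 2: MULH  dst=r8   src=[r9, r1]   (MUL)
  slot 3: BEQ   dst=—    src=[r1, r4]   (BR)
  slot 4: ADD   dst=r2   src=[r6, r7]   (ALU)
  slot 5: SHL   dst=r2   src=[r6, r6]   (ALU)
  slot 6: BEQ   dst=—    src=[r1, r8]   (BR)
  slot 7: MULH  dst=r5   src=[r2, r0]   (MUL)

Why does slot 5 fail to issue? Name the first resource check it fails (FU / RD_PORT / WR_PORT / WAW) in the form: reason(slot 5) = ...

reason(slot 5) = WR_PORT

#0 MUL src=r2,r9 dispatched  <A:2 Mu:0 Ld:2 B:1 rd:6 wr:1>
#1 BR src=r2,r2 dispatched  <A:2 Mu:0 Ld:2 B:0 rd:5 wr:1>
#2 MUL src=r9,r1 held:FU  <A:2 Mu:0 Ld:2 B:0 rd:5 wr:1>
#3 BR src=r1,r4 held:FU  <A:2 Mu:0 Ld:2 B:0 rd:5 wr:1>
#4 ALU src=r6,r7 dispatched  <A:1 Mu:0 Ld:2 B:0 rd:3 wr:0>
#5 ALU src=r6,r6 held:WR_PORT  <A:1 Mu:0 Ld:2 B:0 rd:3 wr:0>
#6 BR src=r1,r8 held:FU  <A:1 Mu:0 Ld:2 B:0 rd:3 wr:0>
#7 MUL src=r2,r0 held:FU  <A:1 Mu:0 Ld:2 B:0 rd:3 wr:0>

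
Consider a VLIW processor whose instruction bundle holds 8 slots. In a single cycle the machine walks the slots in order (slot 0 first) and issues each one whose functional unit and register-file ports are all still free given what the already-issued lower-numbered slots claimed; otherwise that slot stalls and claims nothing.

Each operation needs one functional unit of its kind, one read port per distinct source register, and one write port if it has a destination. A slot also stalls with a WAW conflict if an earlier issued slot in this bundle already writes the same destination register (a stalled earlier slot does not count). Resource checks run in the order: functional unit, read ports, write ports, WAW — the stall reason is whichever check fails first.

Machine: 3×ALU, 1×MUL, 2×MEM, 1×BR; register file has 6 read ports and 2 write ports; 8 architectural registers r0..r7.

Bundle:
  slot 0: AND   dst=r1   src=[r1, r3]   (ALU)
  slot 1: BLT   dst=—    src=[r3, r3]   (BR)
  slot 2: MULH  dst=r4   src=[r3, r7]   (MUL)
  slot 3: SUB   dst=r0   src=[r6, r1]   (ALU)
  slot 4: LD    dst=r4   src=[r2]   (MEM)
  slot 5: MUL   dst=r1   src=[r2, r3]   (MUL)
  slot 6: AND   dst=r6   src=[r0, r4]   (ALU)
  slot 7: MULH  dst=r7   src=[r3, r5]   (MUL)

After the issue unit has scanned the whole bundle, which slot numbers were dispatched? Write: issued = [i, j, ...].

(0) want 1×ALU +2rd +1wr — yes → AL2|MU1|ME2|BR1|rd4|wr1
(1) want 1×BR +1rd +0wr — yes → AL2|MU1|ME2|BR0|rd3|wr1
(2) want 1×MUL +2rd +1wr — yes → AL2|MU0|ME2|BR0|rd1|wr0
(3) want 1×ALU +2rd +1wr — RD_PORT → AL2|MU0|ME2|BR0|rd1|wr0
(4) want 1×MEM +1rd +1wr — WR_PORT → AL2|MU0|ME2|BR0|rd1|wr0
(5) want 1×MUL +2rd +1wr — FU → AL2|MU0|ME2|BR0|rd1|wr0
(6) want 1×ALU +2rd +1wr — RD_PORT → AL2|MU0|ME2|BR0|rd1|wr0
(7) want 1×MUL +2rd +1wr — FU → AL2|MU0|ME2|BR0|rd1|wr0

issued = [0, 1, 2]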